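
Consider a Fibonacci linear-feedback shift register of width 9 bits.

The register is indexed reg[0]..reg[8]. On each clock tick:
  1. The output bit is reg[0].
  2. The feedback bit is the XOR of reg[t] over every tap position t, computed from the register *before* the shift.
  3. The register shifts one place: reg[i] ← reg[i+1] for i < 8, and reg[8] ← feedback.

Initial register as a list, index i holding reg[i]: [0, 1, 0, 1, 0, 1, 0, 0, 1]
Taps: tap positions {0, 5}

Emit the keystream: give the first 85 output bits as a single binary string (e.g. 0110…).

k : reg_k → out_k, fb_k
0: 010101001 → 0, fb=1
1: 101010011 → 1, fb=1
2: 010100111 → 0, fb=0
3: 101001110 → 1, fb=0
4: 010011100 → 0, fb=1
5: 100111001 → 1, fb=0
6: 001110010 → 0, fb=0
7: 011100100 → 0, fb=0
8: 111001000 → 1, fb=0
9: 110010000 → 1, fb=1
10: 100100001 → 1, fb=1
11: 001000011 → 0, fb=0
12: 010000110 → 0, fb=0
13: 100001100 → 1, fb=0
14: 000011000 → 0, fb=1
15: 000110001 → 0, fb=0
16: 001100010 → 0, fb=0
17: 011000100 → 0, fb=0
18: 110001000 → 1, fb=0
19: 100010000 → 1, fb=1
20: 000100001 → 0, fb=0
21: 001000010 → 0, fb=0
22: 010000100 → 0, fb=0
23: 100001000 → 1, fb=0
24: 000010000 → 0, fb=0
25: 000100000 → 0, fb=0
26: 001000000 → 0, fb=0
27: 010000000 → 0, fb=0
28: 100000000 → 1, fb=1
29: 000000001 → 0, fb=0
30: 000000010 → 0, fb=0
31: 000000100 → 0, fb=0
32: 000001000 → 0, fb=1
33: 000010001 → 0, fb=0
34: 000100010 → 0, fb=0
35: 001000100 → 0, fb=0
36: 010001000 → 0, fb=1
37: 100010001 → 1, fb=1
38: 000100011 → 0, fb=0
39: 001000110 → 0, fb=0
40: 010001100 → 0, fb=1
41: 100011001 → 1, fb=0
42: 000110010 → 0, fb=0
43: 001100100 → 0, fb=0
44: 011001000 → 0, fb=1
45: 110010001 → 1, fb=1
46: 100100011 → 1, fb=1
47: 001000111 → 0, fb=0
48: 010001110 → 0, fb=1
49: 100011101 → 1, fb=0
50: 000111010 → 0, fb=1
51: 001110101 → 0, fb=0
52: 011101010 → 0, fb=1
53: 111010101 → 1, fb=1
54: 110101011 → 1, fb=0
55: 101010110 → 1, fb=1
56: 010101101 → 0, fb=1
57: 101011011 → 1, fb=0
58: 010110110 → 0, fb=0
59: 101101100 → 1, fb=0
60: 011011000 → 0, fb=1
61: 110110001 → 1, fb=1
62: 101100011 → 1, fb=1
63: 011000111 → 0, fb=0
64: 110001110 → 1, fb=0
65: 100011100 → 1, fb=0
66: 000111000 → 0, fb=1
67: 001110001 → 0, fb=0
68: 011100010 → 0, fb=0
69: 111000100 → 1, fb=1
70: 110001001 → 1, fb=0
71: 100010010 → 1, fb=1
72: 000100101 → 0, fb=0
73: 001001010 → 0, fb=1
74: 010010101 → 0, fb=0
75: 100101010 → 1, fb=0
76: 001010100 → 0, fb=0
77: 010101000 → 0, fb=1
78: 101010001 → 1, fb=1
79: 010100011 → 0, fb=0
80: 101000110 → 1, fb=1
81: 010001101 → 0, fb=1
82: 100011011 → 1, fb=0
83: 000110110 → 0, fb=0
84: 001101100 → 0, fb=1

0101010011100100001100010000100000000100010001100100011101010110110001110001001010100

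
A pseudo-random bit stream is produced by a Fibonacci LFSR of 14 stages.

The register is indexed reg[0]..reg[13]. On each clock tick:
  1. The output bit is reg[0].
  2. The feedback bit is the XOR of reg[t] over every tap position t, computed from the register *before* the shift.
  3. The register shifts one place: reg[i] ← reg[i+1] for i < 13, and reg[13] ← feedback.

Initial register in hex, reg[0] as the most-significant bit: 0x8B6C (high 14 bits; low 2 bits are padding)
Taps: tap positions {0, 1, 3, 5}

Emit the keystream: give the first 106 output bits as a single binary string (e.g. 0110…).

1000101101101110101011000100110001111100111000111111100100010011100001110110000101111010000111000111010100

k : reg_k → out_k, fb_k
0: 10001011011011 → 1, fb=1
1: 00010110110111 → 0, fb=0
2: 00101101101110 → 0, fb=1
3: 01011011011101 → 0, fb=0
4: 10110110111010 → 1, fb=1
5: 01101101110101 → 0, fb=0
6: 11011011101010 → 1, fb=1
7: 10110111010101 → 1, fb=1
8: 01101110101011 → 0, fb=0
9: 11011101010110 → 1, fb=0
10: 10111010101100 → 1, fb=0
11: 01110101011000 → 0, fb=1
12: 11101010110001 → 1, fb=0
13: 11010101100010 → 1, fb=0
14: 10101011000100 → 1, fb=1
15: 01010110001001 → 0, fb=1
16: 10101100010011 → 1, fb=0
17: 01011000100110 → 0, fb=0
18: 10110001001100 → 1, fb=0
19: 01100010011000 → 0, fb=1
20: 11000100110001 → 1, fb=1
21: 10001001100011 → 1, fb=1
22: 00010011000111 → 0, fb=1
23: 00100110001111 → 0, fb=1
24: 01001100011111 → 0, fb=0
25: 10011000111110 → 1, fb=0
26: 00110001111100 → 0, fb=1
27: 01100011111001 → 0, fb=1
28: 11000111110011 → 1, fb=1
29: 10001111100111 → 1, fb=0
30: 00011111001110 → 0, fb=0
31: 00111110011100 → 0, fb=0
32: 01111100111000 → 0, fb=1
33: 11111001110001 → 1, fb=1
34: 11110011100011 → 1, fb=1
35: 11100111000111 → 1, fb=1
36: 11001110001111 → 1, fb=1
37: 10011100011111 → 1, fb=1
38: 00111000111111 → 0, fb=1
39: 01110001111111 → 0, fb=0
40: 11100011111110 → 1, fb=0
41: 11000111111100 → 1, fb=1
42: 10001111111001 → 1, fb=0
43: 00011111110010 → 0, fb=0
44: 00111111100100 → 0, fb=0
45: 01111111001000 → 0, fb=1
46: 11111110010001 → 1, fb=0
47: 11111100100010 → 1, fb=0
48: 11111001000100 → 1, fb=1
49: 11110010001001 → 1, fb=1
50: 11100100010011 → 1, fb=1
51: 11001000100111 → 1, fb=0
52: 10010001001110 → 1, fb=0
53: 00100010011100 → 0, fb=0
54: 01000100111000 → 0, fb=0
55: 10001001110000 → 1, fb=1
56: 00010011100001 → 0, fb=1
57: 00100111000011 → 0, fb=1
58: 01001110000111 → 0, fb=0
59: 10011100001110 → 1, fb=1
60: 00111000011101 → 0, fb=1
61: 01110000111011 → 0, fb=0
62: 11100001110110 → 1, fb=0
63: 11000011101100 → 1, fb=0
64: 10000111011000 → 1, fb=0
65: 00001110110000 → 0, fb=1
66: 00011101100001 → 0, fb=0
67: 00111011000010 → 0, fb=1
68: 01110110000101 → 0, fb=1
69: 11101100001011 → 1, fb=1
70: 11011000010111 → 1, fb=1
71: 10110000101111 → 1, fb=0
72: 01100001011110 → 0, fb=1
73: 11000010111101 → 1, fb=0
74: 10000101111010 → 1, fb=0
75: 00001011110100 → 0, fb=0
76: 00010111101000 → 0, fb=0
77: 00101111010000 → 0, fb=1
78: 01011110100001 → 0, fb=1
79: 10111101000011 → 1, fb=1
80: 01111010000111 → 0, fb=0
81: 11110100001110 → 1, fb=0
82: 11101000011100 → 1, fb=0
83: 11010000111000 → 1, fb=1
84: 10100001110001 → 1, fb=1
85: 01000011100011 → 0, fb=1
86: 10000111000111 → 1, fb=0
87: 00001110001110 → 0, fb=1
88: 00011100011101 → 0, fb=0
89: 00111000111010 → 0, fb=1
90: 01110001110101 → 0, fb=0
91: 11100011101010 → 1, fb=0
92: 11000111010100 → 1, fb=1
93: 10001110101001 → 1, fb=0
94: 00011101010010 → 0, fb=0
95: 00111010100100 → 0, fb=1
96: 01110101001001 → 0, fb=1
97: 11101010010011 → 1, fb=0
98: 11010100100110 → 1, fb=0
99: 10101001001100 → 1, fb=1
100: 01010010011001 → 0, fb=0
101: 10100100110010 → 1, fb=0
102: 01001001100100 → 0, fb=1
103: 10010011001001 → 1, fb=0
104: 00100110010010 → 0, fb=1
105: 01001100100101 → 0, fb=0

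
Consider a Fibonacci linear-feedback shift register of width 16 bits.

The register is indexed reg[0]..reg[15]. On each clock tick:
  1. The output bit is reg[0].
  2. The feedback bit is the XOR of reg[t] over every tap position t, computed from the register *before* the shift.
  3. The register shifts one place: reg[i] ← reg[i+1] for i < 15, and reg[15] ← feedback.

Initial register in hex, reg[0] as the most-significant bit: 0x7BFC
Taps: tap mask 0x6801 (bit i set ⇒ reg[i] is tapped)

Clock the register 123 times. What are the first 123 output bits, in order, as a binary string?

tick  register→output (feedback)
  0  0111101111111100→0 (0)
  1  1111011111111000→1 (0)
  2  1110111111110000→1 (0)
  3  1101111111100000→1 (1)
  4  1011111111000001→1 (1)
  5  0111111110000011→0 (1)
  6  1111111100000111→1 (1)
  7  1111111000001111→1 (1)
  8  1111110000011111→1 (0)
  9  1111100000111110→1 (0)
 10  1111000001111100→1 (1)
 11  1110000011111001→1 (0)
 12  1100000111110010→1 (1)
 13  1000001111100101→1 (0)
 14  0000011111001010→0 (1)
 15  0000111110010101→0 (0)
 16  0001111100101010→0 (1)
 17  0011111001010101→0 (0)
 18  0111110010101010→0 (1)
 19  1111100101010101→1 (1)
 20  1111001010101011→1 (0)
 21  1110010101010110→1 (0)
 22  1100101010101100→1 (0)
 23  1001010101011000→1 (0)
 24  0010101010110000→0 (1)
 25  0101010101100001→0 (0)
 26  1010101011000010→1 (0)
 27  0101010110000100→0 (1)
 28  1010101100001001→1 (1)
 29  0101011000010011→0 (0)
 30  1010110000100110→1 (1)
 31  0101100001001101→0 (1)
 32  1011000010011011→1 (1)
 33  0110000100110111→0 (1)
 34  1100001001101111→1 (1)
 35  1000010011011111→1 (0)
 36  0000100110111110→0 (1)
 37  0001001101111101→0 (0)
 38  0010011011111010→0 (0)
 39  0100110111110100→0 (0)
 40  1001101111101000→1 (1)
 41  0011011111010001→0 (1)
 42  0110111110100011→0 (1)
 43  1101111101000111→1 (1)
 44  1011111010001111→1 (1)
 45  0111110100011111→0 (1)
 46  1111101000111111→1 (0)
 47  1111010001111110→1 (0)
 48  1110100011111100→1 (1)
 49  1101000111111001→1 (0)
 50  1010001111110010→1 (1)
 51  0100011111100101→0 (1)
 52  1000111111001011→1 (0)
 53  0001111110010110→0 (1)
 54  0011111100101101→0 (1)
 55  0111111001011011→0 (0)
 56  1111110010110110→1 (0)
 57  1111100101101100→1 (0)
 58  1111001011011000→1 (0)
 59  1110010110110000→1 (0)
 60  1100101101100000→1 (1)
 61  1001011011000001→1 (1)
 62  0010110110000011→0 (1)
 63  0101101100000111→0 (0)
 64  1011011000001110→1 (1)
 65  0110110000011101→0 (0)
 66  1101100000111010→1 (1)
 67  1011000001110101→1 (1)
 68  0110000011101011→0 (1)
 69  1100000111010111→1 (0)
 70  1000001110101110→1 (1)
 71  0000011101011101→0 (0)
 72  0000111010111010→0 (0)
 73  0001110101110100→0 (0)
 74  0011101011101000→0 (0)
 75  0111010111010000→0 (1)
 76  1110101110100001→1 (1)
 77  1101011101000011→1 (0)
 78  1010111010000110→1 (1)
 79  0101110100001101→0 (1)
 80  1011101000011011→1 (1)
 81  0111010000110111→0 (1)
 82  1110100001101111→1 (1)
 83  1101000011011111→1 (0)
 84  1010000110111110→1 (0)
 85  0100001101111100→0 (0)
 86  1000011011111000→1 (0)
 87  0000110111110000→0 (1)
 88  0001101111100001→0 (0)
 89  0011011111000010→0 (1)
 90  0110111110000101→0 (1)
 91  1101111100001011→1 (0)
 92  1011111000010110→1 (0)
 93  0111110000101100→0 (1)
 94  1111100001011001→1 (0)
 95  1111000010110010→1 (1)
 96  1110000101100101→1 (0)
 97  1100001011001010→1 (0)
 98  1000010110010100→1 (1)
 99  0000101100101001→0 (0)
100  0001011001010010→0 (0)
101  0010110010100100→0 (1)
102  0101100101001001→0 (0)
103  1011001010010010→1 (1)
104  0110010100100101→0 (1)
105  1100101001001011→1 (0)
106  1001010010010110→1 (0)
107  0010100100101100→0 (1)
108  0101001001011001→0 (1)
109  1010010010110011→1 (1)
110  0100100101100111→0 (0)
111  1001001011001110→1 (1)
112  0010010110011101→0 (0)
113  0100101100111010→0 (0)
114  1001011001110100→1 (1)
115  0010110011101001→0 (0)
116  0101100111010010→0 (0)
117  1011001110100100→1 (0)
118  0110011101001000→0 (0)
119  1100111010010000→1 (0)
120  1001110100100000→1 (1)
121  0011101001000001→0 (0)
122  0111010010000010→0 (1)

011110111111110000011111001010101011000010011011111010001111110010110110000011101011101000011011111000010110010100100101100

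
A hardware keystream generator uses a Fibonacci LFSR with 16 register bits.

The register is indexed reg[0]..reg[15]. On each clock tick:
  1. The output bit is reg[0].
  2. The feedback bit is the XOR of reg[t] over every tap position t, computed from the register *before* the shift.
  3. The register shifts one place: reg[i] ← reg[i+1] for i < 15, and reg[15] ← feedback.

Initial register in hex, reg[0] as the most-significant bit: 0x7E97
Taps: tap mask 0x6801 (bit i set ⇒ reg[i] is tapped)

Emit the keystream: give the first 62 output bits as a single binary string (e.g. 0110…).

01111110100101111100101101111100100110100111111101011100000110

tick  register→output (feedback)
  0  0111111010010111→0 (1)
  1  1111110100101111→1 (1)
  2  1111101001011111→1 (0)
  3  1111010010111110→1 (0)
  4  1110100101111100→1 (1)
  5  1101001011111001→1 (0)
  6  1010010111110010→1 (1)
  7  0100101111100101→0 (1)
  8  1001011111001011→1 (0)
  9  0010111110010110→0 (1)
 10  0101111100101101→0 (1)
 11  1011111001011011→1 (1)
 12  0111110010110111→0 (1)
 13  1111100101101111→1 (1)
 14  1111001011011111→1 (0)
 15  1110010110111110→1 (0)
 16  1100101101111100→1 (1)
 17  1001011011111001→1 (0)
 18  0010110111110010→0 (0)
 19  0101101111100100→0 (1)
 20  1011011111001001→1 (1)
 21  0110111110010011→0 (0)
 22  1101111100100110→1 (1)
 23  1011111001001101→1 (0)
 24  0111110010011010→0 (0)
 25  1111100100110100→1 (1)
 26  1111001001101001→1 (1)
 27  1110010011010011→1 (1)
 28  1100100110100111→1 (1)
 29  1001001101001111→1 (1)
 30  0010011010011111→0 (1)
 31  0100110100111111→0 (1)
 32  1001101001111111→1 (0)
 33  0011010011111110→0 (1)
 34  0110100111111101→0 (0)
 35  1101001111111010→1 (1)
 36  1010011111110101→1 (1)
 37  0100111111101011→0 (1)
 38  1001111111010111→1 (0)
 39  0011111110101110→0 (0)
 40  0111111101011100→0 (0)
 41  1111111010111000→1 (0)
 42  1111110101110000→1 (0)
 43  1111101011100000→1 (1)
 44  1111010111000001→1 (1)
 45  1110101110000011→1 (0)
 46  1101011100000110→1 (1)
 47  1010111000001101→1 (0)
 48  0101110000011010→0 (0)
 49  1011100000110100→1 (1)
 50  0111000001101001→0 (0)
 51  1110000011010010→1 (1)
 52  1100000110100101→1 (0)
 53  1000001101001010→1 (0)
 54  0000011010010100→0 (0)
 55  0000110100101000→0 (0)
 56  0001101001010000→0 (1)
 57  0011010010100001→0 (0)
 58  0110100101000010→0 (1)
 59  1101001010000101→1 (0)
 60  1010010100001010→1 (0)
 61  0100101000010100→0 (0)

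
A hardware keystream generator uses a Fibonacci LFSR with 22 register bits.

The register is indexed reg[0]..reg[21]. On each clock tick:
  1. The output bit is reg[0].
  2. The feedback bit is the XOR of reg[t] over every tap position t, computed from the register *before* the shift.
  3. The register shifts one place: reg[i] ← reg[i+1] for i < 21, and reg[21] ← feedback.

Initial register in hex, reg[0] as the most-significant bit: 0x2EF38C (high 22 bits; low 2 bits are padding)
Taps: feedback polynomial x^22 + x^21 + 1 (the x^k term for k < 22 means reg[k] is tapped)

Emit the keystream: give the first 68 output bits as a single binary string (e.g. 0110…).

k : reg_k → out_k, fb_k
0: 0010111011110011100011 → 0, fb=1
1: 0101110111100111000111 → 0, fb=1
2: 1011101111001110001111 → 1, fb=0
3: 0111011110011100011110 → 0, fb=0
4: 1110111100111000111100 → 1, fb=1
5: 1101111001110001111001 → 1, fb=0
6: 1011110011100011110010 → 1, fb=1
7: 0111100111000111100101 → 0, fb=1
8: 1111001110001111001011 → 1, fb=0
9: 1110011100011110010110 → 1, fb=1
10: 1100111000111100101101 → 1, fb=0
11: 1001110001111001011010 → 1, fb=1
12: 0011100011110010110101 → 0, fb=1
13: 0111000111100101101011 → 0, fb=1
14: 1110001111001011010111 → 1, fb=0
15: 1100011110010110101110 → 1, fb=1
16: 1000111100101101011101 → 1, fb=0
17: 0001111001011010111010 → 0, fb=0
18: 0011110010110101110100 → 0, fb=0
19: 0111100101101011101000 → 0, fb=0
20: 1111001011010111010000 → 1, fb=1
21: 1110010110101110100001 → 1, fb=0
22: 1100101101011101000010 → 1, fb=1
23: 1001011010111010000101 → 1, fb=0
24: 0010110101110100001010 → 0, fb=0
25: 0101101011101000010100 → 0, fb=0
26: 1011010111010000101000 → 1, fb=1
27: 0110101110100001010001 → 0, fb=1
28: 1101011101000010100011 → 1, fb=0
29: 1010111010000101000110 → 1, fb=1
30: 0101110100001010001101 → 0, fb=1
31: 1011101000010100011011 → 1, fb=0
32: 0111010000101000110110 → 0, fb=0
33: 1110100001010001101100 → 1, fb=1
34: 1101000010100011011001 → 1, fb=0
35: 1010000101000110110010 → 1, fb=1
36: 0100001010001101100101 → 0, fb=1
37: 1000010100011011001011 → 1, fb=0
38: 0000101000110110010110 → 0, fb=0
39: 0001010001101100101100 → 0, fb=0
40: 0010100011011001011000 → 0, fb=0
41: 0101000110110010110000 → 0, fb=0
42: 1010001101100101100000 → 1, fb=1
43: 0100011011001011000001 → 0, fb=1
44: 1000110110010110000011 → 1, fb=0
45: 0001101100101100000110 → 0, fb=0
46: 0011011001011000001100 → 0, fb=0
47: 0110110010110000011000 → 0, fb=0
48: 1101100101100000110000 → 1, fb=1
49: 1011001011000001100001 → 1, fb=0
50: 0110010110000011000010 → 0, fb=0
51: 1100101100000110000100 → 1, fb=1
52: 1001011000001100001001 → 1, fb=0
53: 0010110000011000010010 → 0, fb=0
54: 0101100000110000100100 → 0, fb=0
55: 1011000001100001001000 → 1, fb=1
56: 0110000011000010010001 → 0, fb=1
57: 1100000110000100100011 → 1, fb=0
58: 1000001100001001000110 → 1, fb=1
59: 0000011000010010001101 → 0, fb=1
60: 0000110000100100011011 → 0, fb=1
61: 0001100001001000110111 → 0, fb=1
62: 0011000010010001101111 → 0, fb=1
63: 0110000100100011011111 → 0, fb=1
64: 1100001001000110111111 → 1, fb=0
65: 1000010010001101111110 → 1, fb=1
66: 0000100100011011111101 → 0, fb=1
67: 0001001000110111111011 → 0, fb=1

00101110111100111000111100101101011101000010100011011001011000001100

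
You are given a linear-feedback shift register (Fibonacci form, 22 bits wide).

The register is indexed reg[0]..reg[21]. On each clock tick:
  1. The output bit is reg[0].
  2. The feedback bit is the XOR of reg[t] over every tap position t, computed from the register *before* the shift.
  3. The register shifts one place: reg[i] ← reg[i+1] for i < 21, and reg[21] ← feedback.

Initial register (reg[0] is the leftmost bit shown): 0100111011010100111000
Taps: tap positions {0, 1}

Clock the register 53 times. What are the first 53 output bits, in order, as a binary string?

01001110110101001110001101001101111101001001011101011

step | reg (before) | out | fb
   0 | 0100111011010100111000 | 0 | 1
   1 | 1001110110101001110001 | 1 | 1
   2 | 0011101101010011100011 | 0 | 0
   3 | 0111011010100111000110 | 0 | 1
   4 | 1110110101001110001101 | 1 | 0
   5 | 1101101010011100011010 | 1 | 0
   6 | 1011010100111000110100 | 1 | 1
   7 | 0110101001110001101001 | 0 | 1
   8 | 1101010011100011010011 | 1 | 0
   9 | 1010100111000110100110 | 1 | 1
  10 | 0101001110001101001101 | 0 | 1
  11 | 1010011100011010011011 | 1 | 1
  12 | 0100111000110100110111 | 0 | 1
  13 | 1001110001101001101111 | 1 | 1
  14 | 0011100011010011011111 | 0 | 0
  15 | 0111000110100110111110 | 0 | 1
  16 | 1110001101001101111101 | 1 | 0
  17 | 1100011010011011111010 | 1 | 0
  18 | 1000110100110111110100 | 1 | 1
  19 | 0001101001101111101001 | 0 | 0
  20 | 0011010011011111010010 | 0 | 0
  21 | 0110100110111110100100 | 0 | 1
  22 | 1101001101111101001001 | 1 | 0
  23 | 1010011011111010010010 | 1 | 1
  24 | 0100110111110100100101 | 0 | 1
  25 | 1001101111101001001011 | 1 | 1
  26 | 0011011111010010010111 | 0 | 0
  27 | 0110111110100100101110 | 0 | 1
  28 | 1101111101001001011101 | 1 | 0
  29 | 1011111010010010111010 | 1 | 1
  30 | 0111110100100101110101 | 0 | 1
  31 | 1111101001001011101011 | 1 | 0
  32 | 1111010010010111010110 | 1 | 0
  33 | 1110100100101110101100 | 1 | 0
  34 | 1101001001011101011000 | 1 | 0
  35 | 1010010010111010110000 | 1 | 1
  36 | 0100100101110101100001 | 0 | 1
  37 | 1001001011101011000011 | 1 | 1
  38 | 0010010111010110000111 | 0 | 0
  39 | 0100101110101100001110 | 0 | 1
  40 | 1001011101011000011101 | 1 | 1
  41 | 0010111010110000111011 | 0 | 0
  42 | 0101110101100001110110 | 0 | 1
  43 | 1011101011000011101101 | 1 | 1
  44 | 0111010110000111011011 | 0 | 1
  45 | 1110101100001110110111 | 1 | 0
  46 | 1101011000011101101110 | 1 | 0
  47 | 1010110000111011011100 | 1 | 1
  48 | 0101100001110110111001 | 0 | 1
  49 | 1011000011101101110011 | 1 | 1
  50 | 0110000111011011100111 | 0 | 1
  51 | 1100001110110111001111 | 1 | 0
  52 | 1000011101101110011110 | 1 | 1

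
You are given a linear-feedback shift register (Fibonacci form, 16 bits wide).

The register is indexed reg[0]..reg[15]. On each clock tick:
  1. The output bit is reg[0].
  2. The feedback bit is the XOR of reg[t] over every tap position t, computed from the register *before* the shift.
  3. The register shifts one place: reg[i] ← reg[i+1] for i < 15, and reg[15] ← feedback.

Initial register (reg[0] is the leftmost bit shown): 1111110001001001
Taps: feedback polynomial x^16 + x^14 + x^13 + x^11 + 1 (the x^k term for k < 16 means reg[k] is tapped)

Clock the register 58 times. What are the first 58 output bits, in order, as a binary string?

1111110001001001111100011001001111101001100011010111000000

k : reg_k → out_k, fb_k
0: 1111110001001001 → 1, fb=1
1: 1111100010010011 → 1, fb=1
2: 1111000100100111 → 1, fb=1
3: 1110001001001111 → 1, fb=1
4: 1100010010011111 → 1, fb=0
5: 1000100100111110 → 1, fb=0
6: 0001001001111100 → 0, fb=0
7: 0010010011111000 → 0, fb=1
8: 0100100111110001 → 0, fb=1
9: 1001001111100011 → 1, fb=0
10: 0010011111000110 → 0, fb=0
11: 0100111110001100 → 0, fb=1
12: 1001111100011001 → 1, fb=0
13: 0011111000110010 → 0, fb=0
14: 0111110001100100 → 0, fb=1
15: 1111100011001001 → 1, fb=1
16: 1111000110010011 → 1, fb=1
17: 1110001100100111 → 1, fb=1
18: 1100011001001111 → 1, fb=1
19: 1000110010011111 → 1, fb=0
20: 0001100100111110 → 0, fb=1
21: 0011001001111101 → 0, fb=0
22: 0110010011111010 → 0, fb=0
23: 1100100111110100 → 1, fb=1
24: 1001001111101001 → 1, fb=1
25: 0010011111010011 → 0, fb=0
26: 0100111110100110 → 0, fb=0
27: 1001111101001100 → 1, fb=0
28: 0011111010011000 → 0, fb=1
29: 0111110100110001 → 0, fb=1
30: 1111101001100011 → 1, fb=0
31: 1111010011000110 → 1, fb=1
32: 1110100110001101 → 1, fb=0
33: 1101001100011010 → 1, fb=1
34: 1010011000110101 → 1, fb=1
35: 0100110001101011 → 0, fb=1
36: 1001100011010111 → 1, fb=0
37: 0011000110101110 → 0, fb=0
38: 0110001101011100 → 0, fb=0
39: 1100011010111000 → 1, fb=0
40: 1000110101110000 → 1, fb=0
41: 0001101011100000 → 0, fb=0
42: 0011010111000000 → 0, fb=0
43: 0110101110000000 → 0, fb=0
44: 1101011100000000 → 1, fb=1
45: 1010111000000001 → 1, fb=1
46: 0101110000000011 → 0, fb=1
47: 1011100000000111 → 1, fb=1
48: 0111000000001111 → 0, fb=0
49: 1110000000011110 → 1, fb=0
50: 1100000000111100 → 1, fb=1
51: 1000000001111001 → 1, fb=0
52: 0000000011110010 → 0, fb=0
53: 0000000111100100 → 0, fb=1
54: 0000001111001001 → 0, fb=0
55: 0000011110010010 → 0, fb=0
56: 0000111100100100 → 0, fb=1
57: 0001111001001001 → 0, fb=0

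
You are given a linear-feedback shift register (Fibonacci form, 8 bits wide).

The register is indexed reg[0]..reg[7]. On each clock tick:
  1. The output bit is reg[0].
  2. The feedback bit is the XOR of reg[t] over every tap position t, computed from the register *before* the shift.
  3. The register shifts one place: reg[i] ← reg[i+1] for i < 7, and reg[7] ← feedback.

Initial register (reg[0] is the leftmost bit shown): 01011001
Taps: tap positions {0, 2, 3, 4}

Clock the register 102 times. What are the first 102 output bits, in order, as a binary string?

010110010110000111110110111101011101000100001101100011110011100110001011010010001010010101001110111011

tick  register→output (feedback)
  0  01011001→0 (0)
  1  10110010→1 (1)
  2  01100101→0 (1)
  3  11001011→1 (0)
  4  10010110→1 (0)
  5  00101100→0 (0)
  6  01011000→0 (0)
  7  10110000→1 (1)
  8  01100001→0 (1)
  9  11000011→1 (1)
 10  10000111→1 (1)
 11  00001111→0 (1)
 12  00011111→0 (0)
 13  00111110→0 (1)
 14  01111101→0 (1)
 15  11111011→1 (0)
 16  11110110→1 (1)
 17  11101101→1 (1)
 18  11011011→1 (1)
 19  10110111→1 (1)
 20  01101111→0 (0)
 21  11011110→1 (1)
 22  10111101→1 (0)
 23  01111010→0 (1)
 24  11110101→1 (1)
 25  11101011→1 (1)
 26  11010111→1 (0)
 27  10101110→1 (1)
 28  01011101→0 (0)
 29  10111010→1 (0)
 30  01110100→0 (0)
 31  11101000→1 (1)
 32  11010001→1 (0)
 33  10100010→1 (0)
 34  01000100→0 (0)
 35  10001000→1 (0)
 36  00010000→0 (1)
 37  00100001→0 (1)
 38  01000011→0 (0)
 39  10000110→1 (1)
 40  00001101→0 (1)
 41  00011011→0 (0)
 42  00110110→0 (0)
 43  01101100→0 (0)
 44  11011000→1 (1)
 45  10110001→1 (1)
 46  01100011→0 (1)
 47  11000111→1 (1)
 48  10001111→1 (0)
 49  00011110→0 (0)
 50  00111100→0 (1)
 51  01111001→0 (1)
 52  11110011→1 (1)
 53  11100111→1 (0)
 54  11001110→1 (0)
 55  10011100→1 (1)
 56  00111001→0 (1)
 57  01110011→0 (0)
 58  11100110→1 (0)
 59  11001100→1 (0)
 60  10011000→1 (1)
 61  00110001→0 (0)
 62  01100010→0 (1)
 63  11000101→1 (1)
 64  10001011→1 (0)
 65  00010110→0 (1)
 66  00101101→0 (0)
 67  01011010→0 (0)
 68  10110100→1 (1)
 69  01101001→0 (0)
 70  11010010→1 (0)
 71  10100100→1 (0)
 72  01001000→0 (1)
 73  10010001→1 (0)
 74  00100010→0 (1)
 75  01000101→0 (0)
 76  10001010→1 (0)
 77  00010100→0 (1)
 78  00101001→0 (0)
 79  01010010→0 (1)
 80  10100101→1 (0)
 81  01001010→0 (1)
 82  10010101→1 (0)
 83  00101010→0 (0)
 84  01010100→0 (1)
 85  10101001→1 (1)
 86  01010011→0 (1)
 87  10100111→1 (0)
 88  01001110→0 (1)
 89  10011101→1 (1)
 90  00111011→0 (1)
 91  01110111→0 (0)
 92  11101110→1 (1)
 93  11011101→1 (1)
 94  10111011→1 (0)
 95  01110110→0 (0)
 96  11101100→1 (1)
 97  11011001→1 (1)
 98  10110011→1 (1)
 99  01100111→0 (1)
100  11001111→1 (0)
101  10011110→1 (1)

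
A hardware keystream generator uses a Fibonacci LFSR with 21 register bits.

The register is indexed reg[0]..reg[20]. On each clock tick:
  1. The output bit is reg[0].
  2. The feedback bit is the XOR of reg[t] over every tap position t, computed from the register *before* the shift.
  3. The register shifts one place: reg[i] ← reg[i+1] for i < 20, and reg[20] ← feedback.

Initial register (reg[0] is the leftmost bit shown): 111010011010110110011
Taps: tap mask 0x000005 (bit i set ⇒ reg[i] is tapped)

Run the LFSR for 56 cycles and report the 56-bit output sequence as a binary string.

tick  register→output (feedback)
  0  111010011010110110011→1 (0)
  1  110100110101101100110→1 (1)
  2  101001101011011001101→1 (0)
  3  010011010110110011010→0 (0)
  4  100110101101100110100→1 (1)
  5  001101011011001101001→0 (1)
  6  011010110110011010011→0 (1)
  7  110101101100110100111→1 (1)
  8  101011011001101001111→1 (0)
  9  010110110011010011110→0 (0)
 10  101101100110100111100→1 (0)
 11  011011001101001111000→0 (1)
 12  110110011010011110001→1 (1)
 13  101100110100111100011→1 (0)
 14  011001101001111000110→0 (1)
 15  110011010011110001101→1 (1)
 16  100110100111100011011→1 (1)
 17  001101001111000110111→0 (1)
 18  011010011110001101111→0 (1)
 19  110100111100011011111→1 (1)
 20  101001111000110111111→1 (0)
 21  010011110001101111110→0 (0)
 22  100111100011011111100→1 (1)
 23  001111000110111111001→0 (1)
 24  011110001101111110011→0 (1)
 25  111100011011111100111→1 (0)
 26  111000110111111001110→1 (0)
 27  110001101111110011100→1 (1)
 28  100011011111100111001→1 (1)
 29  000110111111001110011→0 (0)
 30  001101111110011100110→0 (1)
 31  011011111100111001101→0 (1)
 32  110111111001110011011→1 (1)
 33  101111110011100110111→1 (0)
 34  011111100111001101110→0 (1)
 35  111111001110011011101→1 (0)
 36  111110011100110111010→1 (0)
 37  111100111001101110100→1 (0)
 38  111001110011011101000→1 (0)
 39  110011100110111010000→1 (1)
 40  100111001101110100001→1 (1)
 41  001110011011101000011→0 (1)
 42  011100110111010000111→0 (1)
 43  111001101110100001111→1 (0)
 44  110011011101000011110→1 (1)
 45  100110111010000111101→1 (1)
 46  001101110100001111011→0 (1)
 47  011011101000011110111→0 (1)
 48  110111010000111101111→1 (1)
 49  101110100001111011111→1 (0)
 50  011101000011110111110→0 (1)
 51  111010000111101111101→1 (0)
 52  110100001111011111010→1 (1)
 53  101000011110111110101→1 (0)
 54  010000111101111101010→0 (0)
 55  100001111011111010100→1 (1)

11101001101011011001101001111000110111111001110011011101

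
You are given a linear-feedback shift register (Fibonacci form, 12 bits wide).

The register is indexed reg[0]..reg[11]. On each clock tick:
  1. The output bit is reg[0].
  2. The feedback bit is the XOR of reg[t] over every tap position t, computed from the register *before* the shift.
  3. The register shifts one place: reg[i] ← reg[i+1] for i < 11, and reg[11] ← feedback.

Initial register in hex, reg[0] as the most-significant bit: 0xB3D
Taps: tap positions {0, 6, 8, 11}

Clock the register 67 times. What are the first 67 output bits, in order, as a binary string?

1011001111010001101111111110110011111100101001011111110001001100001

k : reg_k → out_k, fb_k
0: 101100111101 → 1, fb=0
1: 011001111010 → 0, fb=0
2: 110011110100 → 1, fb=0
3: 100111101000 → 1, fb=1
4: 001111010001 → 0, fb=1
5: 011110100011 → 0, fb=0
6: 111101000110 → 1, fb=1
7: 111010001101 → 1, fb=1
8: 110100011011 → 1, fb=1
9: 101000110111 → 1, fb=1
10: 010001101111 → 0, fb=1
11: 100011011111 → 1, fb=1
12: 000110111111 → 0, fb=1
13: 001101111111 → 0, fb=1
14: 011011111111 → 0, fb=1
15: 110111111111 → 1, fb=0
16: 101111111110 → 1, fb=1
17: 011111111101 → 0, fb=1
18: 111111111011 → 1, fb=0
19: 111111110110 → 1, fb=0
20: 111111101100 → 1, fb=1
21: 111111011001 → 1, fb=1
22: 111110110011 → 1, fb=1
23: 111101100111 → 1, fb=1
24: 111011001111 → 1, fb=1
25: 110110011111 → 1, fb=1
26: 101100111111 → 1, fb=0
27: 011001111110 → 0, fb=0
28: 110011111100 → 1, fb=1
29: 100111111001 → 1, fb=0
30: 001111110010 → 0, fb=1
31: 011111100101 → 0, fb=0
32: 111111001010 → 1, fb=0
33: 111110010100 → 1, fb=1
34: 111100101001 → 1, fb=0
35: 111001010010 → 1, fb=1
36: 110010100101 → 1, fb=1
37: 100101001011 → 1, fb=1
38: 001010010111 → 0, fb=1
39: 010100101111 → 0, fb=1
40: 101001011111 → 1, fb=1
41: 010010111111 → 0, fb=1
42: 100101111111 → 1, fb=0
43: 001011111110 → 0, fb=0
44: 010111111100 → 0, fb=0
45: 101111111000 → 1, fb=1
46: 011111110001 → 0, fb=0
47: 111111100010 → 1, fb=0
48: 111111000100 → 1, fb=1
49: 111110001001 → 1, fb=1
50: 111100010011 → 1, fb=0
51: 111000100110 → 1, fb=0
52: 110001001100 → 1, fb=0
53: 100010011000 → 1, fb=0
54: 000100110000 → 0, fb=1
55: 001001100001 → 0, fb=0
56: 010011000010 → 0, fb=0
57: 100110000100 → 1, fb=1
58: 001100001001 → 0, fb=0
59: 011000010010 → 0, fb=0
60: 110000100100 → 1, fb=0
61: 100001001000 → 1, fb=0
62: 000010010000 → 0, fb=0
63: 000100100000 → 0, fb=1
64: 001001000001 → 0, fb=1
65: 010010000011 → 0, fb=1
66: 100100000111 → 1, fb=0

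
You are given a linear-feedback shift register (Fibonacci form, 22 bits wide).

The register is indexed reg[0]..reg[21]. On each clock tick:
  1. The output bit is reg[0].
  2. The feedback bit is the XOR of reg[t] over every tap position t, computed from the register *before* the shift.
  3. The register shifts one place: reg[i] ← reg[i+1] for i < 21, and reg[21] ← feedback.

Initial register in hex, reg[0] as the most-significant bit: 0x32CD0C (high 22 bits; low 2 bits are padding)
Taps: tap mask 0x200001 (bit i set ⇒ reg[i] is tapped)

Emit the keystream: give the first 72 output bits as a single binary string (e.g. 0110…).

001100101100110100001111011100100010011111010110100011110001010110010011

k : reg_k → out_k, fb_k
0: 0011001011001101000011 → 0, fb=1
1: 0110010110011010000111 → 0, fb=1
2: 1100101100110100001111 → 1, fb=0
3: 1001011001101000011110 → 1, fb=1
4: 0010110011010000111101 → 0, fb=1
5: 0101100110100001111011 → 0, fb=1
6: 1011001101000011110111 → 1, fb=0
7: 0110011010000111101110 → 0, fb=0
8: 1100110100001111011100 → 1, fb=1
9: 1001101000011110111001 → 1, fb=0
10: 0011010000111101110010 → 0, fb=0
11: 0110100001111011100100 → 0, fb=0
12: 1101000011110111001000 → 1, fb=1
13: 1010000111101110010001 → 1, fb=0
14: 0100001111011100100010 → 0, fb=0
15: 1000011110111001000100 → 1, fb=1
16: 0000111101110010001001 → 0, fb=1
17: 0001111011100100010011 → 0, fb=1
18: 0011110111001000100111 → 0, fb=1
19: 0111101110010001001111 → 0, fb=1
20: 1111011100100010011111 → 1, fb=0
21: 1110111001000100111110 → 1, fb=1
22: 1101110010001001111101 → 1, fb=0
23: 1011100100010011111010 → 1, fb=1
24: 0111001000100111110101 → 0, fb=1
25: 1110010001001111101011 → 1, fb=0
26: 1100100010011111010110 → 1, fb=1
27: 1001000100111110101101 → 1, fb=0
28: 0010001001111101011010 → 0, fb=0
29: 0100010011111010110100 → 0, fb=0
30: 1000100111110101101000 → 1, fb=1
31: 0001001111101011010001 → 0, fb=1
32: 0010011111010110100011 → 0, fb=1
33: 0100111110101101000111 → 0, fb=1
34: 1001111101011010001111 → 1, fb=0
35: 0011111010110100011110 → 0, fb=0
36: 0111110101101000111100 → 0, fb=0
37: 1111101011010001111000 → 1, fb=1
38: 1111010110100011110001 → 1, fb=0
39: 1110101101000111100010 → 1, fb=1
40: 1101011010001111000101 → 1, fb=0
41: 1010110100011110001010 → 1, fb=1
42: 0101101000111100010101 → 0, fb=1
43: 1011010001111000101011 → 1, fb=0
44: 0110100011110001010110 → 0, fb=0
45: 1101000111100010101100 → 1, fb=1
46: 1010001111000101011001 → 1, fb=0
47: 0100011110001010110010 → 0, fb=0
48: 1000111100010101100100 → 1, fb=1
49: 0001111000101011001001 → 0, fb=1
50: 0011110001010110010011 → 0, fb=1
51: 0111100010101100100111 → 0, fb=1
52: 1111000101011001001111 → 1, fb=0
53: 1110001010110010011110 → 1, fb=1
54: 1100010101100100111101 → 1, fb=0
55: 1000101011001001111010 → 1, fb=1
56: 0001010110010011110101 → 0, fb=1
57: 0010101100100111101011 → 0, fb=1
58: 0101011001001111010111 → 0, fb=1
59: 1010110010011110101111 → 1, fb=0
60: 0101100100111101011110 → 0, fb=0
61: 1011001001111010111100 → 1, fb=1
62: 0110010011110101111001 → 0, fb=1
63: 1100100111101011110011 → 1, fb=0
64: 1001001111010111100110 → 1, fb=1
65: 0010011110101111001101 → 0, fb=1
66: 0100111101011110011011 → 0, fb=1
67: 1001111010111100110111 → 1, fb=0
68: 0011110101111001101110 → 0, fb=0
69: 0111101011110011011100 → 0, fb=0
70: 1111010111100110111000 → 1, fb=1
71: 1110101111001101110001 → 1, fb=0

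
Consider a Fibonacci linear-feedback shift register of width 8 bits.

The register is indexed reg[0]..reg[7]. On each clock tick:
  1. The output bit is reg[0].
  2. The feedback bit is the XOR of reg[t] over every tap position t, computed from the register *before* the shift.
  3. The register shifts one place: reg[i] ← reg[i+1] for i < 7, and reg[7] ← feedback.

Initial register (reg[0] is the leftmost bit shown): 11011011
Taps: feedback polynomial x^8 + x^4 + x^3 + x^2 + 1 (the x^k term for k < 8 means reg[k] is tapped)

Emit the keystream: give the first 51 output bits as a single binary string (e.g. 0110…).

k : reg_k → out_k, fb_k
0: 11011011 → 1, fb=1
1: 10110111 → 1, fb=1
2: 01101111 → 0, fb=0
3: 11011110 → 1, fb=1
4: 10111101 → 1, fb=0
5: 01111010 → 0, fb=1
6: 11110101 → 1, fb=1
7: 11101011 → 1, fb=1
8: 11010111 → 1, fb=0
9: 10101110 → 1, fb=1
10: 01011101 → 0, fb=0
11: 10111010 → 1, fb=0
12: 01110100 → 0, fb=0
13: 11101000 → 1, fb=1
14: 11010001 → 1, fb=0
15: 10100010 → 1, fb=0
16: 01000100 → 0, fb=0
17: 10001000 → 1, fb=0
18: 00010000 → 0, fb=1
19: 00100001 → 0, fb=1
20: 01000011 → 0, fb=0
21: 10000110 → 1, fb=1
22: 00001101 → 0, fb=1
23: 00011011 → 0, fb=0
24: 00110110 → 0, fb=0
25: 01101100 → 0, fb=0
26: 11011000 → 1, fb=1
27: 10110001 → 1, fb=1
28: 01100011 → 0, fb=1
29: 11000111 → 1, fb=1
30: 10001111 → 1, fb=0
31: 00011110 → 0, fb=0
32: 00111100 → 0, fb=1
33: 01111001 → 0, fb=1
34: 11110011 → 1, fb=1
35: 11100111 → 1, fb=0
36: 11001110 → 1, fb=0
37: 10011100 → 1, fb=1
38: 00111001 → 0, fb=1
39: 01110011 → 0, fb=0
40: 11100110 → 1, fb=0
41: 11001100 → 1, fb=0
42: 10011000 → 1, fb=1
43: 00110001 → 0, fb=0
44: 01100010 → 0, fb=1
45: 11000101 → 1, fb=1
46: 10001011 → 1, fb=0
47: 00010110 → 0, fb=1
48: 00101101 → 0, fb=0
49: 01011010 → 0, fb=0
50: 10110100 → 1, fb=1

110110111101011101000100001101100011110011100110001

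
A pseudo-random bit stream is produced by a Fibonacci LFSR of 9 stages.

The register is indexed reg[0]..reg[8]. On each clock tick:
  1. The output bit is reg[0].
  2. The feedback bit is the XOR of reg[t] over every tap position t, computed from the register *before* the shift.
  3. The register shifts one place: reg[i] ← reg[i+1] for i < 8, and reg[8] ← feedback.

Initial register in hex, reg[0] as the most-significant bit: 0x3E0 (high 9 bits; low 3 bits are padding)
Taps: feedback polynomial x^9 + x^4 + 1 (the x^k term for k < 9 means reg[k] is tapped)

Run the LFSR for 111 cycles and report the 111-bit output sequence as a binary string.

k : reg_k → out_k, fb_k
0: 001111100 → 0, fb=1
1: 011111001 → 0, fb=1
2: 111110011 → 1, fb=0
3: 111100110 → 1, fb=1
4: 111001101 → 1, fb=1
5: 110011011 → 1, fb=0
6: 100110110 → 1, fb=0
7: 001101100 → 0, fb=0
8: 011011000 → 0, fb=1
9: 110110001 → 1, fb=0
10: 101100010 → 1, fb=1
11: 011000101 → 0, fb=0
12: 110001010 → 1, fb=1
13: 100010101 → 1, fb=0
14: 000101010 → 0, fb=0
15: 001010100 → 0, fb=1
16: 010101001 → 0, fb=0
17: 101010010 → 1, fb=0
18: 010100100 → 0, fb=0
19: 101001000 → 1, fb=1
20: 010010001 → 0, fb=1
21: 100100011 → 1, fb=1
22: 001000111 → 0, fb=0
23: 010001110 → 0, fb=0
24: 100011100 → 1, fb=0
25: 000111000 → 0, fb=1
26: 001110001 → 0, fb=1
27: 011100011 → 0, fb=0
28: 111000110 → 1, fb=1
29: 110001101 → 1, fb=1
30: 100011011 → 1, fb=0
31: 000110110 → 0, fb=1
32: 001101101 → 0, fb=0
33: 011011010 → 0, fb=1
34: 110110101 → 1, fb=0
35: 101101010 → 1, fb=1
36: 011010101 → 0, fb=1
37: 110101011 → 1, fb=1
38: 101010111 → 1, fb=0
39: 010101110 → 0, fb=0
40: 101011100 → 1, fb=0
41: 010111000 → 0, fb=1
42: 101110001 → 1, fb=0
43: 011100010 → 0, fb=0
44: 111000100 → 1, fb=1
45: 110001001 → 1, fb=1
46: 100010011 → 1, fb=0
47: 000100110 → 0, fb=0
48: 001001100 → 0, fb=0
49: 010011000 → 0, fb=1
50: 100110001 → 1, fb=0
51: 001100010 → 0, fb=0
52: 011000100 → 0, fb=0
53: 110001000 → 1, fb=1
54: 100010001 → 1, fb=0
55: 000100010 → 0, fb=0
56: 001000100 → 0, fb=0
57: 010001000 → 0, fb=0
58: 100010000 → 1, fb=0
59: 000100000 → 0, fb=0
60: 001000000 → 0, fb=0
61: 010000000 → 0, fb=0
62: 100000000 → 1, fb=1
63: 000000001 → 0, fb=0
64: 000000010 → 0, fb=0
65: 000000100 → 0, fb=0
66: 000001000 → 0, fb=0
67: 000010000 → 0, fb=1
68: 000100001 → 0, fb=0
69: 001000010 → 0, fb=0
70: 010000100 → 0, fb=0
71: 100001000 → 1, fb=1
72: 000010001 → 0, fb=1
73: 000100011 → 0, fb=0
74: 001000110 → 0, fb=0
75: 010001100 → 0, fb=0
76: 100011000 → 1, fb=0
77: 000110000 → 0, fb=1
78: 001100001 → 0, fb=0
79: 011000010 → 0, fb=0
80: 110000100 → 1, fb=1
81: 100001001 → 1, fb=1
82: 000010011 → 0, fb=1
83: 000100111 → 0, fb=0
84: 001001110 → 0, fb=0
85: 010011100 → 0, fb=1
86: 100111001 → 1, fb=0
87: 001110010 → 0, fb=1
88: 011100101 → 0, fb=0
89: 111001010 → 1, fb=1
90: 110010101 → 1, fb=0
91: 100101010 → 1, fb=1
92: 001010101 → 0, fb=1
93: 010101011 → 0, fb=0
94: 101010110 → 1, fb=0
95: 010101100 → 0, fb=0
96: 101011000 → 1, fb=0
97: 010110000 → 0, fb=1
98: 101100001 → 1, fb=1
99: 011000011 → 0, fb=0
100: 110000110 → 1, fb=1
101: 100001101 → 1, fb=1
102: 000011011 → 0, fb=1
103: 000110111 → 0, fb=1
104: 001101111 → 0, fb=0
105: 011011110 → 0, fb=1
106: 110111101 → 1, fb=0
107: 101111010 → 1, fb=0
108: 011110100 → 0, fb=1
109: 111101001 → 1, fb=1
110: 111010011 → 1, fb=0

001111100110110001010100100011100011011010101110001001100010001000000001000010001100001001110010101011000011011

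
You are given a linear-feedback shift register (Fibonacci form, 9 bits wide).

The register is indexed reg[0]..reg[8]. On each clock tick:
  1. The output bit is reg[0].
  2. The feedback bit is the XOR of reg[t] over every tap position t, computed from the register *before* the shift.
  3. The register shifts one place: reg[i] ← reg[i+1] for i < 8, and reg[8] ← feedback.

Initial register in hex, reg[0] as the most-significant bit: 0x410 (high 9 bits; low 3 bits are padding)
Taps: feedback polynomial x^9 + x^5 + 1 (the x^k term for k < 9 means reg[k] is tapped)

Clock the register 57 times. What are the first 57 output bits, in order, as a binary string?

k : reg_k → out_k, fb_k
0: 010000010 → 0, fb=0
1: 100000100 → 1, fb=1
2: 000001001 → 0, fb=1
3: 000010011 → 0, fb=0
4: 000100110 → 0, fb=0
5: 001001100 → 0, fb=1
6: 010011001 → 0, fb=1
7: 100110011 → 1, fb=1
8: 001100111 → 0, fb=0
9: 011001110 → 0, fb=1
10: 110011101 → 1, fb=0
11: 100111010 → 1, fb=0
12: 001110100 → 0, fb=0
13: 011101000 → 0, fb=1
14: 111010001 → 1, fb=1
15: 110100011 → 1, fb=1
16: 101000111 → 1, fb=1
17: 010001111 → 0, fb=1
18: 100011111 → 1, fb=0
19: 000111110 → 0, fb=1
20: 001111101 → 0, fb=1
21: 011111011 → 0, fb=1
22: 111110111 → 1, fb=1
23: 111101111 → 1, fb=0
24: 111011110 → 1, fb=0
25: 110111100 → 1, fb=0
26: 101111000 → 1, fb=0
27: 011110000 → 0, fb=0
28: 111100000 → 1, fb=1
29: 111000001 → 1, fb=1
30: 110000011 → 1, fb=1
31: 100000111 → 1, fb=1
32: 000001111 → 0, fb=1
33: 000011111 → 0, fb=1
34: 000111111 → 0, fb=1
35: 001111111 → 0, fb=1
36: 011111111 → 0, fb=1
37: 111111111 → 1, fb=0
38: 111111110 → 1, fb=0
39: 111111100 → 1, fb=0
40: 111111000 → 1, fb=0
41: 111110000 → 1, fb=1
42: 111100001 → 1, fb=1
43: 111000011 → 1, fb=1
44: 110000111 → 1, fb=1
45: 100001111 → 1, fb=0
46: 000011110 → 0, fb=1
47: 000111101 → 0, fb=1
48: 001111011 → 0, fb=1
49: 011110111 → 0, fb=0
50: 111101110 → 1, fb=0
51: 111011100 → 1, fb=0
52: 110111000 → 1, fb=0
53: 101110000 → 1, fb=1
54: 011100001 → 0, fb=0
55: 111000010 → 1, fb=1
56: 110000101 → 1, fb=1

010000010011001110100011111011110000011111111100001111011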